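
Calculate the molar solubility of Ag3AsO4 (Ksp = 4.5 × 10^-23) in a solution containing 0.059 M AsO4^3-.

s = 3.0 × 10^-8 M

Ag3AsO4(s) ⇌ 3 Ag^+ + AsO4^3-
Ksp = [Ag^+]^3[AsO4^3-]
Let s = moles of Ag3AsO4 that dissolve per litre. [Ag^+] = 3s, [AsO4^3-] = 0.059 + s ≈ 0.059 (Ksp is small, so little additional dissolves).
Ksp ≈ (3s)^3 × 0.059
s = 3.0 × 10^-8 M
Check: s = 3.0 x 10^-8 ≪ 0.059, so the approximation is valid.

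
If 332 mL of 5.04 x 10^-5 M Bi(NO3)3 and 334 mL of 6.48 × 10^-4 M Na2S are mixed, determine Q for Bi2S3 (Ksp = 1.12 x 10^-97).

Total volume = 332 + 334 = 666 mL.
[Bi^3+] = 5.04 x 10^-5 × (332/666) = 2.512 x 10^-5 M
[S^2-] = 6.48 × 10^-4 × (334/666) = 3.250 × 10^-4 M
Bi2S3(s) ⇌ 2 Bi^3+ + 3 S^2-, so Q = [Bi^3+]^2[S^2-]^3
Q = (2.512 × 10^-5)^2(3.250 x 10^-4)^3 = 2.17 x 10^-20
Q > Ksp, so Bi2S3 will precipitate.

Q = 2.17 × 10^-20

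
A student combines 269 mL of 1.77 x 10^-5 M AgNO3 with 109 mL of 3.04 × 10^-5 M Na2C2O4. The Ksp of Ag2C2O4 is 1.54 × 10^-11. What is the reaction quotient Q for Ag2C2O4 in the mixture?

Q ≈ 1.39e-15

Total volume = 269 + 109 = 378 mL.
[Ag^+] = 1.77 x 10^-5 × (269/378) = 1.260 × 10^-5 M
[C2O4^2-] = 3.04 × 10^-5 × (109/378) = 8.766 x 10^-6 M
Ag2C2O4(s) ⇌ 2 Ag^+(aq) + C2O4^2-(aq), so Q = [Ag^+]^2[C2O4^2-]
Q = (1.260 x 10^-5)^2(8.766 x 10^-6) = 1.39 x 10^-15
Q < Ksp, so no precipitate of Ag2C2O4 forms.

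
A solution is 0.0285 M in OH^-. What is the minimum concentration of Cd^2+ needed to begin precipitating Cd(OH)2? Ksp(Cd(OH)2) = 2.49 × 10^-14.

Cd(OH)2(s) ⇌ Cd^2+ + 2 OH^-
Ksp = [Cd^2+][OH^-]^2
Precipitation begins when Q = Ksp. With [OH^-] = 0.0285 M:
2.49 × 10^-14 = (0.0285)^2 × [Cd^2+]
[Cd^2+] = (2.49 × 10^-14 / 8.123 x 10^-4) = 3.07 x 10^-11 M

3.07 x 10^-11 M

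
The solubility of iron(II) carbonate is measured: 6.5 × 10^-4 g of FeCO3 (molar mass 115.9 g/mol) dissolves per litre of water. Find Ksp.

Molar solubility s = (6.5 × 10^-4 g/L) / (115.9 g/mol) = 5.61 × 10^-6 M.
FeCO3(s) ⇌ Fe^2+(aq) + CO3^2-(aq)
With molar solubility s: [Fe^2+] = s, [CO3^2-] = s.
Ksp = [Fe^2+][CO3^2-]
Ksp = s × s = s^2
Ksp = (5.61 × 10^-6)^2 = 3.1 × 10^-11

Ksp = 3.1e-11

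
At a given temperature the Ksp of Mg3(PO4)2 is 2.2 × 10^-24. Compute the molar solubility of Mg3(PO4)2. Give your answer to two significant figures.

Mg3(PO4)2(s) ⇌ 3 Mg^2+(aq) + 2 PO4^3-(aq)
Ksp = [Mg^2+]^3[PO4^3-]^2
Let s = molar solubility. Then [Mg^2+] = 3s and [PO4^3-] = 2s.
Substituting: Ksp = (3s)^3(2s)^2 = 108s^5
s = (2.2 × 10^-24 / 108)^(1/5) = 7.3 × 10^-6 M

s ≈ 7.3 × 10^-6 M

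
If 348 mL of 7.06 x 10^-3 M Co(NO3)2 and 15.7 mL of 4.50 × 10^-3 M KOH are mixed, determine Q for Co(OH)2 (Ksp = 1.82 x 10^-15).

Total volume = 348 + 15.7 = 363.7 mL.
[Co^2+] = 7.06 × 10^-3 × (348/363.7) = 6.755 × 10^-3 M
[OH^-] = 4.50 × 10^-3 × (15.7/363.7) = 1.943 x 10^-4 M
Co(OH)2(s) ⇌ Co^2+ + 2 OH^-, so Q = [Co^2+][OH^-]^2
Q = (6.755 × 10^-3)(1.943 × 10^-4)^2 = 2.55 × 10^-10
Q > Ksp, so Co(OH)2 will precipitate.

2.55 x 10^-10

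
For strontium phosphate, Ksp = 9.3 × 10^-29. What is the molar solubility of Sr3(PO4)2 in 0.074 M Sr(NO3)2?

Sr3(PO4)2(s) <=> 3 Sr^2+ + 2 PO4^3-
Ksp = [Sr^2+]^3[PO4^3-]^2
Let s be the molar solubility in this solution. [Sr^2+] = 0.074 + 3s ≈ 0.074, [PO4^3-] = 2s (common-ion effect: Sr^2+ is already 0.074 M).
Ksp ≈ (0.074)^3 × (2s)^2
s = 2.4 x 10^-13 M
Check: 3s = 7.2 × 10^-13 ≪ 0.074, so the approximation is valid.

s = 2.4 × 10^-13 M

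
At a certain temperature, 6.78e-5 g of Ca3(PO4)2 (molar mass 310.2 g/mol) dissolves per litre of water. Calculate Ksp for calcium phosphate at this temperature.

Molar solubility s = (6.78 x 10^-5 g/L) / (310.2 g/mol) = 2.186 × 10^-7 M.
Ca3(PO4)2(s) ⇌ 3 Ca^2+ + 2 PO4^3-
If s mol/L of Ca3(PO4)2 dissolves, [Ca^2+] = 3s and [PO4^3-] = 2s.
Ksp = [Ca^2+]^3[PO4^3-]^2
Substituting: Ksp = (3s)^3(2s)^2 = 108s^5
With s = 2.186 × 10^-7: Ksp = 5.39 x 10^-32

Ksp = 5.39 × 10^-32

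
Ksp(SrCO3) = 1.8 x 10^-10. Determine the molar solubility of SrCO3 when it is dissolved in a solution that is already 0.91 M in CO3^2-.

SrCO3(s) ⇌ Sr^2+ + CO3^2-
Ksp = [Sr^2+][CO3^2-]
Let s be the molar solubility in this solution. [Sr^2+] = s, [CO3^2-] = 0.91 + s ≈ 0.91 (common-ion effect: CO3^2- is already 0.91 M).
Ksp ≈ s × 0.91
s = 2.0 × 10^-10 M
Check: s = 2.0 × 10^-10 ≪ 0.91, so the approximation is valid.

2.0e-10 M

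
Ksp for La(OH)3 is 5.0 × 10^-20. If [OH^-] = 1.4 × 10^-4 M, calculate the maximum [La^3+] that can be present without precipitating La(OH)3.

La(OH)3(s) ⇌ La^3+(aq) + 3 OH^-(aq)
Ksp = [La^3+][OH^-]^3
Precipitation begins when Q = Ksp. With [OH^-] = 1.4 × 10^-4 M:
5.0 × 10^-20 = (1.4 × 10^-4)^3 × [La^3+]
[La^3+] = (5.0 × 10^-20 / 2.74 × 10^-12) = 1.8 × 10^-8 M

1.8e-8 M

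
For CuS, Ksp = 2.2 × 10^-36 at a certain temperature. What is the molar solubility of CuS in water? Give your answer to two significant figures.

1.5e-18 M

CuS(s) ⇌ Cu^2+(aq) + S^2-(aq)
Ksp = [Cu^2+][S^2-]
With molar solubility s: [Cu^2+] = s, [S^2-] = s.
Ksp = s × s = s^2
s = (2.2 × 10^-36)^(1/2) = 1.5 × 10^-18 M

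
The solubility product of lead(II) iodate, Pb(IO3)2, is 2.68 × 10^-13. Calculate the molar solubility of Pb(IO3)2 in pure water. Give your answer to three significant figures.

s ≈ 4.06 × 10^-5 M

Pb(IO3)2(s) ⇌ Pb^2+ + 2 IO3^-
Ksp = [Pb^2+][IO3^-]^2
With molar solubility s: [Pb^2+] = s, [IO3^-] = 2s.
So Ksp = s × (2s)^2 = 4s^3
Solving, s = (2.68 × 10^-13/4)^(1/3) = 4.06 x 10^-5 M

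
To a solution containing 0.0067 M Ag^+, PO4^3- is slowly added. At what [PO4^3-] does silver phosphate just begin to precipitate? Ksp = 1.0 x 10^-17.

[PO4^3-] ≈ 3.3 × 10^-11 M

Ag3PO4(s) ⇌ 3 Ag^+ + PO4^3-
Ksp = [Ag^+]^3[PO4^3-]
Precipitation begins when Q = Ksp. With [Ag^+] = 0.0067 M:
1.0 x 10^-17 = (0.0067)^3 × [PO4^3-]
[PO4^3-] = (1.0 x 10^-17 / 3.01 × 10^-7) = 3.3 x 10^-11 M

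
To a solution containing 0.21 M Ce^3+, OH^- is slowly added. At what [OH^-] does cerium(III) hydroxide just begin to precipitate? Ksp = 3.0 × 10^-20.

Ce(OH)3(s) ⇌ Ce^3+ + 3 OH^-
Ksp = [Ce^3+][OH^-]^3
Precipitation begins when Q = Ksp. With [Ce^3+] = 0.21 M:
3.0 × 10^-20 = (0.21) × [OH^-]^3
[OH^-] = (3.0 × 10^-20 / 2.1 × 10^-1)^(1/3) = 5.2 × 10^-7 M

[OH^-] ≈ 5.2 × 10^-7 M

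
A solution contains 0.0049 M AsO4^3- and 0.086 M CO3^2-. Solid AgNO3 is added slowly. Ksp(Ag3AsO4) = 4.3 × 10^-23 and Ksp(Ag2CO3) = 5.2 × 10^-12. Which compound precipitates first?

Precipitation of each salt starts when its ion product equals its Ksp.
For Ag3AsO4: 4.3 × 10^-23 = 0.0049 × [Ag^+]^3  ⇒  [Ag^+] = 2.1 × 10^-7 M.
For Ag2CO3: 5.2 × 10^-12 = 0.086 × [Ag^+]^2  ⇒  [Ag^+] = 7.8 × 10^-6 M.
The salt with the lower threshold [Ag^+] precipitates first: Ag3AsO4.

Ag3AsO4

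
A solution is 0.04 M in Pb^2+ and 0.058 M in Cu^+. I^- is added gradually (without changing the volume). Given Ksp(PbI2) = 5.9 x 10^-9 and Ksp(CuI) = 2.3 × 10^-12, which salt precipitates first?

CuI

Precipitation of each salt starts when its ion product equals its Ksp.
For PbI2: 5.9 x 10^-9 = 0.04 × [I^-]^2  ⇒  [I^-] = 3.8 x 10^-4 M.
For CuI: 2.3 × 10^-12 = 0.058 × [I^-]  ⇒  [I^-] = 4.0 × 10^-11 M.
The salt with the lower threshold [I^-] precipitates first: CuI.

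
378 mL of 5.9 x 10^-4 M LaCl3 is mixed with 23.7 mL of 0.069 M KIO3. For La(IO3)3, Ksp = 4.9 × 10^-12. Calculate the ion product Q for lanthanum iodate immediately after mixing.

Q ≈ 3.7 × 10^-11

Total volume = 378 + 23.7 = 401.7 mL.
[La^3+] = 5.9 × 10^-4 × (378/401.7) = 5.55 × 10^-4 M
[IO3^-] = 6.9 × 10^-2 × (23.7/401.7) = 4.07 × 10^-3 M
La(IO3)3(s) <=> La^3+(aq) + 3 IO3^-(aq), so Q = [La^3+][IO3^-]^3
Q = (5.55 × 10^-4)(4.07 x 10^-3)^3 = 3.7 x 10^-11
Q > Ksp, so La(IO3)3 will precipitate.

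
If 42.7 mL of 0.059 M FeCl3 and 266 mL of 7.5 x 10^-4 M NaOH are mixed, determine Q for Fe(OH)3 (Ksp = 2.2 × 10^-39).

Q ≈ 2.2 × 10^-12

Total volume = 42.7 + 266 = 308.7 mL.
[Fe^3+] = 5.9 x 10^-2 × (42.7/308.7) = 8.16 × 10^-3 M
[OH^-] = 7.5 × 10^-4 × (266/308.7) = 6.46 x 10^-4 M
Fe(OH)3(s) ⇌ Fe^3+ + 3 OH^-, so Q = [Fe^3+][OH^-]^3
Q = (8.16 × 10^-3)(6.46 x 10^-4)^3 = 2.2 x 10^-12
Q > Ksp, so Fe(OH)3 will precipitate.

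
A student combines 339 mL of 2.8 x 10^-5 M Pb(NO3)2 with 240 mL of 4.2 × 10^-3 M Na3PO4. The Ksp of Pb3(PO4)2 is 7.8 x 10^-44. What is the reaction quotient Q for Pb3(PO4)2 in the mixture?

Total volume = 339 + 240 = 579 mL.
[Pb^2+] = 2.8 × 10^-5 × (339/579) = 1.64 x 10^-5 M
[PO4^3-] = 4.2 x 10^-3 × (240/579) = 1.74 × 10^-3 M
Pb3(PO4)2(s) <=> 3 Pb^2+(aq) + 2 PO4^3-(aq), so Q = [Pb^2+]^3[PO4^3-]^2
Q = (1.64 x 10^-5)^3(1.74 x 10^-3)^2 = 1.3 × 10^-20
Q > Ksp, so Pb3(PO4)2 will precipitate.

Q = 1.3 × 10^-20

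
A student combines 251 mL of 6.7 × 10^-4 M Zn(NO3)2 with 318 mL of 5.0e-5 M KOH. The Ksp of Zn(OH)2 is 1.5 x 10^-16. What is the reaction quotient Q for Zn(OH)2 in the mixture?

Total volume = 251 + 318 = 569 mL.
[Zn^2+] = 6.7 × 10^-4 × (251/569) = 2.96 × 10^-4 M
[OH^-] = 5.0 × 10^-5 × (318/569) = 2.79 × 10^-5 M
Zn(OH)2(s) ⇌ Zn^2+(aq) + 2 OH^-(aq), so Q = [Zn^2+][OH^-]^2
Q = (2.96 × 10^-4)(2.79 x 10^-5)^2 = 2.3 × 10^-13
Q > Ksp, so Zn(OH)2 will precipitate.

2.3 × 10^-13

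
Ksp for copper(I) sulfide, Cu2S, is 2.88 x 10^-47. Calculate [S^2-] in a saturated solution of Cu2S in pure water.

1.93e-16 M

Cu2S(s) <=> 2 Cu^+ + S^2-
Ksp = [Cu^+]^2[S^2-]
If s mol/L of Cu2S dissolves, [Cu^+] = 2s and [S^2-] = s.
So Ksp = (2s)^2 × s = 4s^3
s^3 = 2.88 x 10^-47 / 4, so s = 1.931 × 10^-16 M
[S^2-] = s = 1.93 x 10^-16 M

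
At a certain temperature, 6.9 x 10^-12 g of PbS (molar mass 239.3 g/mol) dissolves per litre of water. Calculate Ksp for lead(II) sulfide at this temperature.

Ksp = 8.3e-28

Molar solubility s = (6.9 x 10^-12 g/L) / (239.3 g/mol) = 2.88 × 10^-14 M.
PbS(s) <=> Pb^2+ + S^2-
For each mole of PbS that dissolves: [Pb^2+] = s, [S^2-] = s.
Ksp = [Pb^2+][S^2-]
Ksp = s^2
Ksp = (2.88 x 10^-14)^2 = 8.3 × 10^-28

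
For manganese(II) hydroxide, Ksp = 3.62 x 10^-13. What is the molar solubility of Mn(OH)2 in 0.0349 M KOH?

Mn(OH)2(s) ⇌ Mn^2+ + 2 OH^-
Ksp = [Mn^2+][OH^-]^2
Let s be the molar solubility in this solution. [Mn^2+] = s, [OH^-] = 0.0349 + 2s ≈ 0.0349 (common-ion effect: OH^- is already 0.0349 M).
Ksp ≈ s × (0.0349)^2
s = 2.97 x 10^-10 M
Check: 2s = 5.9 × 10^-10 ≪ 0.0349, so the approximation is valid.

s = 2.97e-10 M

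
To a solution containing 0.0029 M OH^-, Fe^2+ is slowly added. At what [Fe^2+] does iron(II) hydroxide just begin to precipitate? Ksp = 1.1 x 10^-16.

[Fe^2+] = 1.3 × 10^-11 M

Fe(OH)2(s) ⇌ Fe^2+ + 2 OH^-
Ksp = [Fe^2+][OH^-]^2
Precipitation begins when Q = Ksp. With [OH^-] = 0.0029 M:
1.1 x 10^-16 = (0.0029)^2 × [Fe^2+]
[Fe^2+] = (1.1 x 10^-16 / 8.41 x 10^-6) = 1.3 × 10^-11 M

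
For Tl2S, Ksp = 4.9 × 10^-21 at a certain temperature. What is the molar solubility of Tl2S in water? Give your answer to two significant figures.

1.1e-7 M

Tl2S(s) ⇌ 2 Tl^+ + S^2-
Ksp = [Tl^+]^2[S^2-]
Let s = molar solubility. Then [Tl^+] = 2s and [S^2-] = s.
So Ksp = (2s)^2 × s = 4s^3
s^3 = 4.9 × 10^-21 / 4, so s = 1.1 × 10^-7 M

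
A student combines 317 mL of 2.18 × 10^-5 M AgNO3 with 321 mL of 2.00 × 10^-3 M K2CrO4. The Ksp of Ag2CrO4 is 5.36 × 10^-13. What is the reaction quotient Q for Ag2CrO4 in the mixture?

Total volume = 317 + 321 = 638 mL.
[Ag^+] = 2.18 × 10^-5 × (317/638) = 1.083 × 10^-5 M
[CrO4^2-] = 2.00 x 10^-3 × (321/638) = 1.006 x 10^-3 M
Ag2CrO4(s) <=> 2 Ag^+(aq) + CrO4^2-(aq), so Q = [Ag^+]^2[CrO4^2-]
Q = (1.083 x 10^-5)^2(1.006 x 10^-3) = 1.18 x 10^-13
Q < Ksp, so no precipitate of Ag2CrO4 forms.

1.18e-13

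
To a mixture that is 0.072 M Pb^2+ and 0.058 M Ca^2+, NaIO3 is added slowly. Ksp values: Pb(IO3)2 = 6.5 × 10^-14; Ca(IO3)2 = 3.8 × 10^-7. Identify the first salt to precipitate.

Precipitation of each salt starts when its ion product equals its Ksp.
For Pb(IO3)2: 6.5 × 10^-14 = 0.072 × [IO3^-]^2  ⇒  [IO3^-] = 9.5 x 10^-7 M.
For Ca(IO3)2: 3.8 × 10^-7 = 0.058 × [IO3^-]^2  ⇒  [IO3^-] = 2.6 x 10^-3 M.
The salt with the lower threshold [IO3^-] precipitates first: Pb(IO3)2.

Pb(IO3)2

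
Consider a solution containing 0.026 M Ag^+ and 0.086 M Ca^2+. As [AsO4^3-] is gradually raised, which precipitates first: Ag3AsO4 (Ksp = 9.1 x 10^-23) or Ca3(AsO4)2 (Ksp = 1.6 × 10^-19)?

Each salt begins to precipitate when Q = Ksp, i.e. when [AsO4^3-] reaches its threshold.
For Ag3AsO4: 9.1 x 10^-23 = (0.026)^3 × [AsO4^3-]  ⇒  [AsO4^3-] = 5.2 × 10^-18 M.
For Ca3(AsO4)2: 1.6 × 10^-19 = (0.086)^3 × [AsO4^3-]^2  ⇒  [AsO4^3-] = 1.6 x 10^-8 M.
The salt with the lower threshold [AsO4^3-] precipitates first: Ag3AsO4.

Ag3AsO4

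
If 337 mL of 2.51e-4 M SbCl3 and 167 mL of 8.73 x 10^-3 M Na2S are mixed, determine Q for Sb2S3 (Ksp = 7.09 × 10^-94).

Q ≈ 6.82 × 10^-16

Total volume = 337 + 167 = 504 mL.
[Sb^3+] = 2.51 x 10^-4 × (337/504) = 1.678 x 10^-4 M
[S^2-] = 8.73 × 10^-3 × (167/504) = 2.893 × 10^-3 M
Sb2S3(s) ⇌ 2 Sb^3+ + 3 S^2-, so Q = [Sb^3+]^2[S^2-]^3
Q = (1.678 × 10^-4)^2(2.893 x 10^-3)^3 = 6.82 × 10^-16
Q > Ksp, so Sb2S3 will precipitate.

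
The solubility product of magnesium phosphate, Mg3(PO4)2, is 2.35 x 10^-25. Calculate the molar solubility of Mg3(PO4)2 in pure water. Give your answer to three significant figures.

s = 4.65 x 10^-6 M

Mg3(PO4)2(s) <=> 3 Mg^2+(aq) + 2 PO4^3-(aq)
Ksp = [Mg^2+]^3[PO4^3-]^2
For each mole of Mg3(PO4)2 that dissolves: [Mg^2+] = 3s, [PO4^3-] = 2s.
Ksp = (3s)^3(2s)^2 = 108s^5
Solving, s = (2.35 x 10^-25/108)^(1/5) = 4.65 x 10^-6 M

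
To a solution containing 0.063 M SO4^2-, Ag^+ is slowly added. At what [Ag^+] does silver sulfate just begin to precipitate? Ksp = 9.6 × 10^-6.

Ag2SO4(s) ⇌ 2 Ag^+(aq) + SO4^2-(aq)
Ksp = [Ag^+]^2[SO4^2-]
Precipitation begins when Q = Ksp. With [SO4^2-] = 0.063 M:
9.6 × 10^-6 = (0.063) × [Ag^+]^2
[Ag^+] = (9.6 × 10^-6 / 6.3 × 10^-2)^(1/2) = 1.2 x 10^-2 M

[Ag^+] ≈ 1.2e-2 M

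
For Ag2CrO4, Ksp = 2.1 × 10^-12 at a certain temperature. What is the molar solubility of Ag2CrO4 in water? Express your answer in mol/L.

s = 8.1 x 10^-5 M

Ag2CrO4(s) ⇌ 2 Ag^+(aq) + CrO4^2-(aq)
Ksp = [Ag^+]^2[CrO4^2-]
For each mole of Ag2CrO4 that dissolves: [Ag^+] = 2s, [CrO4^2-] = s.
Ksp = (2s)^2s = 4s^3
s = (2.1 × 10^-12 / 4)^(1/3) = 8.1 × 10^-5 M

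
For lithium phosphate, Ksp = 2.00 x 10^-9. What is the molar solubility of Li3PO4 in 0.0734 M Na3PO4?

Li3PO4(s) ⇌ 3 Li^+(aq) + PO4^3-(aq)
Ksp = [Li^+]^3[PO4^3-]
Let s be the molar solubility in this solution. [Li^+] = 3s, [PO4^3-] = 0.0734 + s ≈ 0.0734 (common-ion effect: PO4^3- is already 0.0734 M).
Ksp ≈ (3s)^3 × 0.0734
s = 1.00 x 10^-3 M
Check: s = 1.0 x 10^-3 ≪ 0.0734, so the approximation is valid.

1.00e-3 M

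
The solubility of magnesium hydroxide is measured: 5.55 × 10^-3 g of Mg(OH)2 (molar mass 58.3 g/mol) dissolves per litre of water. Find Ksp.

Ksp = 3.45 × 10^-12

Molar solubility s = (5.55 x 10^-3 g/L) / (58.3 g/mol) = 9.520 x 10^-5 M.
Mg(OH)2(s) ⇌ Mg^2+ + 2 OH^-
Let s = molar solubility. Then [Mg^2+] = s and [OH^-] = 2s.
Ksp = [Mg^2+][OH^-]^2
Substituting: Ksp = s(2s)^2 = 4s^3
Ksp = 4 × (9.520 × 10^-5)^3 = 3.45 × 10^-12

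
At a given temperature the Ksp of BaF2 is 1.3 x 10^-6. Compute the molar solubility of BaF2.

BaF2(s) <=> Ba^2+(aq) + 2 F^-(aq)
Ksp = [Ba^2+][F^-]^2
For each mole of BaF2 that dissolves: [Ba^2+] = s, [F^-] = 2s.
Ksp = s(2s)^2 = 4s^3
Solving, s = (1.3 x 10^-6/4)^(1/3) = 6.9 x 10^-3 M

s ≈ 6.9e-3 M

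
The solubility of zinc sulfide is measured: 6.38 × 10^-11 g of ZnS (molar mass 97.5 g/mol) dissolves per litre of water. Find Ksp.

Ksp = 4.28 x 10^-25

Molar solubility s = (6.38 x 10^-11 g/L) / (97.5 g/mol) = 6.544 × 10^-13 M.
ZnS(s) ⇌ Zn^2+ + S^2-
With molar solubility s: [Zn^2+] = s, [S^2-] = s.
Ksp = [Zn^2+][S^2-]
Ksp = (s)(s) = s^2
Ksp = (6.544 x 10^-13)^2 = 4.28 × 10^-25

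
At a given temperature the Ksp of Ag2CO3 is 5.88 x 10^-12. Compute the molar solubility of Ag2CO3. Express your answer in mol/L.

s ≈ 1.14 × 10^-4 M

Ag2CO3(s) ⇌ 2 Ag^+(aq) + CO3^2-(aq)
Ksp = [Ag^+]^2[CO3^2-]
Let s = molar solubility. Then [Ag^+] = 2s and [CO3^2-] = s.
Substituting: Ksp = (2s)^2s = 4s^3
s^3 = 5.88 x 10^-12 / 4, so s = 1.14 × 10^-4 M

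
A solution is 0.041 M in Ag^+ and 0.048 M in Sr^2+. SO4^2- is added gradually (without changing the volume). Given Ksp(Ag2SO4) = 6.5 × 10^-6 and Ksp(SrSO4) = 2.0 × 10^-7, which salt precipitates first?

SrSO4

Each salt begins to precipitate when Q = Ksp, i.e. when [SO4^2-] reaches its threshold.
For Ag2SO4: 6.5 × 10^-6 = (0.041)^2 × [SO4^2-]  ⇒  [SO4^2-] = 3.9 × 10^-3 M.
For SrSO4: 2.0 × 10^-7 = 0.048 × [SO4^2-]  ⇒  [SO4^2-] = 4.2 x 10^-6 M.
The salt with the lower threshold [SO4^2-] precipitates first: SrSO4.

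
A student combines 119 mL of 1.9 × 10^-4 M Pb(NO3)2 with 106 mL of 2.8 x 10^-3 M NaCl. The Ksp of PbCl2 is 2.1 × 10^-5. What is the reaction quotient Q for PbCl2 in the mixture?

Total volume = 119 + 106 = 225 mL.
[Pb^2+] = 1.9 x 10^-4 × (119/225) = 1.00 × 10^-4 M
[Cl^-] = 2.8 × 10^-3 × (106/225) = 1.32 x 10^-3 M
PbCl2(s) ⇌ Pb^2+ + 2 Cl^-, so Q = [Pb^2+][Cl^-]^2
Q = (1.00 × 10^-4)(1.32 × 10^-3)^2 = 1.7 x 10^-10
Q < Ksp, so no precipitate of PbCl2 forms.

Q = 1.7 × 10^-10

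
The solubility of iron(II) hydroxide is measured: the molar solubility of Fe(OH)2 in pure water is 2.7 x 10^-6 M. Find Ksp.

Fe(OH)2(s) ⇌ Fe^2+(aq) + 2 OH^-(aq)
Let s = molar solubility. Then [Fe^2+] = s and [OH^-] = 2s.
Ksp = [Fe^2+][OH^-]^2
Substituting: Ksp = s(2s)^2 = 4s^3
Ksp = 4 × (2.7 × 10^-6)^3 = 7.9 × 10^-17

Ksp ≈ 7.9 × 10^-17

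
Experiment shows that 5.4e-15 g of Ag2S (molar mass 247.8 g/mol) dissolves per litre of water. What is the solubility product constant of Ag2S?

Ksp = 4.1 × 10^-50

Molar solubility s = (5.4 × 10^-15 g/L) / (247.8 g/mol) = 2.18 × 10^-17 M.
Ag2S(s) ⇌ 2 Ag^+(aq) + S^2-(aq)
For each mole of Ag2S that dissolves: [Ag^+] = 2s, [S^2-] = s.
Ksp = [Ag^+]^2[S^2-]
So Ksp = (2s)^2 × s = 4s^3
With s = 2.18 × 10^-17: Ksp = 4.1 × 10^-50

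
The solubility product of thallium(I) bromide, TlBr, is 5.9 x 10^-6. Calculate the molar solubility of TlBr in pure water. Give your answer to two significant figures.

s ≈ 2.4e-3 M

TlBr(s) ⇌ Tl^+ + Br^-
Ksp = [Tl^+][Br^-]
If s mol/L of TlBr dissolves, [Tl^+] = s and [Br^-] = s.
Ksp = s^2
s = (5.9 x 10^-6)^(1/2) = 2.4 x 10^-3 M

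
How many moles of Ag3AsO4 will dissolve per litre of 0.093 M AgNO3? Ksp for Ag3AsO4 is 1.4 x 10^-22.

Ag3AsO4(s) ⇌ 3 Ag^+ + AsO4^3-
Ksp = [Ag^+]^3[AsO4^3-]
If s mol/L dissolves here, [Ag^+] = 0.093 + 3s ≈ 0.093, [AsO4^3-] = s (common-ion effect: Ag^+ is already 0.093 M).
Ksp ≈ (0.093)^3 × s
s = 1.7 x 10^-19 M
Check: 3s = 5.2 × 10^-19 ≪ 0.093, so the approximation is valid.

1.7e-19 M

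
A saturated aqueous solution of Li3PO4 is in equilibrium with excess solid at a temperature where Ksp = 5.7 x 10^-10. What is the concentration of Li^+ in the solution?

[Li^+] = 6.4e-3 M

Li3PO4(s) <=> 3 Li^+ + PO4^3-
Ksp = [Li^+]^3[PO4^3-]
With molar solubility s: [Li^+] = 3s, [PO4^3-] = s.
So Ksp = (3s)^3 × s = 27s^4
s = (5.7 x 10^-10 / 27)^(1/4) = 2.14 × 10^-3 M
[Li^+] = 3s = 6.4 × 10^-3 M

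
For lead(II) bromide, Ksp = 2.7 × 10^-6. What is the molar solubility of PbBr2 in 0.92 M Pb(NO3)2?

s ≈ 8.6e-4 M

PbBr2(s) ⇌ Pb^2+ + 2 Br^-
Ksp = [Pb^2+][Br^-]^2
Let s be the molar solubility in this solution. [Pb^2+] = 0.92 + s ≈ 0.92, [Br^-] = 2s (since Pb^2+ from Pb(NO3)2 dominates).
Ksp ≈ 0.92 × (2s)^2
s = 8.6 x 10^-4 M
Check: s = 8.6 × 10^-4 ≪ 0.92, so the approximation is valid.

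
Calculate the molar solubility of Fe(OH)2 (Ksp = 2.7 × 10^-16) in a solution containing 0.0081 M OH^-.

s ≈ 4.1 × 10^-12 M

Fe(OH)2(s) ⇌ Fe^2+(aq) + 2 OH^-(aq)
Ksp = [Fe^2+][OH^-]^2
Let s be the molar solubility in this solution. [Fe^2+] = s, [OH^-] = 0.0081 + 2s ≈ 0.0081 (common-ion effect: OH^- is already 0.0081 M).
Ksp ≈ s × (0.0081)^2
s = 4.1 × 10^-12 M
Check: 2s = 8.2 x 10^-12 ≪ 0.0081, so the approximation is valid.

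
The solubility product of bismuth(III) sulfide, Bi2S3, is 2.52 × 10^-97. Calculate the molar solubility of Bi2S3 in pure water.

Bi2S3(s) ⇌ 2 Bi^3+(aq) + 3 S^2-(aq)
Ksp = [Bi^3+]^2[S^2-]^3
With molar solubility s: [Bi^3+] = 2s, [S^2-] = 3s.
So Ksp = (2s)^2 × (3s)^3 = 108s^5
s = (2.52 × 10^-97 / 108)^(1/5) = 1.88 × 10^-20 M

s ≈ 1.88e-20 M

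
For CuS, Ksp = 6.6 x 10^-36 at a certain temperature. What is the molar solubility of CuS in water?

CuS(s) ⇌ Cu^2+(aq) + S^2-(aq)
Ksp = [Cu^2+][S^2-]
For each mole of CuS that dissolves: [Cu^2+] = s, [S^2-] = s.
Ksp = s^2
s = (6.6 x 10^-36)^(1/2) = 2.6 × 10^-18 M

2.6 x 10^-18 M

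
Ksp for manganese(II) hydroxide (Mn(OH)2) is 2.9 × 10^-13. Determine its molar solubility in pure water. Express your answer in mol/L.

Mn(OH)2(s) ⇌ Mn^2+ + 2 OH^-
Ksp = [Mn^2+][OH^-]^2
With molar solubility s: [Mn^2+] = s, [OH^-] = 2s.
Ksp = s(2s)^2 = 4s^3
s^3 = 2.9 × 10^-13 / 4, so s = 4.2 × 10^-5 M

s = 4.2 x 10^-5 M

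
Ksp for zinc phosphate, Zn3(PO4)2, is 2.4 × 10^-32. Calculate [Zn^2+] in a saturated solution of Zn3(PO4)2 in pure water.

[Zn^2+] = 5.6 × 10^-7 M

Zn3(PO4)2(s) ⇌ 3 Zn^2+ + 2 PO4^3-
Ksp = [Zn^2+]^3[PO4^3-]^2
Let s = molar solubility. Then [Zn^2+] = 3s and [PO4^3-] = 2s.
Ksp = (3s)^3(2s)^2 = 108s^5
Solving, s = (2.4 × 10^-32/108)^(1/5) = 1.86 × 10^-7 M
[Zn^2+] = 3s = 5.6 × 10^-7 M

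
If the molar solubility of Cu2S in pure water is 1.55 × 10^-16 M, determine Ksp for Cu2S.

Cu2S(s) <=> 2 Cu^+(aq) + S^2-(aq)
For each mole of Cu2S that dissolves: [Cu^+] = 2s, [S^2-] = s.
Ksp = [Cu^+]^2[S^2-]
Ksp = (2s)^2s = 4s^3
Ksp = 4 × (1.55 × 10^-16)^3 = 1.49 x 10^-47

1.49e-47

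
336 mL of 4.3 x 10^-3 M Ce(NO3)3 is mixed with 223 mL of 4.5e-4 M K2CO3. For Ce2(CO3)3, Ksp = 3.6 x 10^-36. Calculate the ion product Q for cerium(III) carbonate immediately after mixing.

Total volume = 336 + 223 = 559 mL.
[Ce^3+] = 4.3 × 10^-3 × (336/559) = 2.58 × 10^-3 M
[CO3^2-] = 4.5 × 10^-4 × (223/559) = 1.80 × 10^-4 M
Ce2(CO3)3(s) <=> 2 Ce^3+ + 3 CO3^2-, so Q = [Ce^3+]^2[CO3^2-]^3
Q = (2.58 x 10^-3)^2(1.80 × 10^-4)^3 = 3.9 × 10^-17
Q > Ksp, so Ce2(CO3)3 will precipitate.

Q ≈ 3.9 x 10^-17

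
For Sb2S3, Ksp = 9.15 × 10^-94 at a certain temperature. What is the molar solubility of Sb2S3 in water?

9.67 × 10^-20 M

Sb2S3(s) ⇌ 2 Sb^3+ + 3 S^2-
Ksp = [Sb^3+]^2[S^2-]^3
For each mole of Sb2S3 that dissolves: [Sb^3+] = 2s, [S^2-] = 3s.
Ksp = (2s)^2(3s)^3 = 108s^5
s^5 = 9.15 × 10^-94 / 108, so s = 9.67 x 10^-20 M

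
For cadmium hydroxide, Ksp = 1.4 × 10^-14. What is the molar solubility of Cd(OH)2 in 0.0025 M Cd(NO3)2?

s ≈ 1.2 x 10^-6 M

Cd(OH)2(s) <=> Cd^2+(aq) + 2 OH^-(aq)
Ksp = [Cd^2+][OH^-]^2
Let s be the molar solubility in this solution. [Cd^2+] = 0.0025 + s ≈ 0.0025, [OH^-] = 2s (since Cd^2+ from Cd(NO3)2 dominates).
Ksp ≈ 0.0025 × (2s)^2
s = 1.2 × 10^-6 M
Check: s = 1.2 x 10^-6 ≪ 0.0025, so the approximation is valid.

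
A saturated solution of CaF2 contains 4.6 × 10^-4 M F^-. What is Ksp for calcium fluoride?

Ksp = 4.9 × 10^-11

CaF2(s) ⇌ Ca^2+(aq) + 2 F^-(aq)
Stoichiometry gives [Ca^2+] = (1/2)[F^-] = 2.30 × 10^-4 M.
Ksp = [Ca^2+][F^-]^2
Ksp = 2.30 × 10^-4 × (4.6 × 10^-4)^2 = 4.9 x 10^-11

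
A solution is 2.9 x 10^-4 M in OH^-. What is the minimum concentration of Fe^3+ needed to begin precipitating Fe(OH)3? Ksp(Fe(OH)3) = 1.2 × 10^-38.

[Fe^3+] = 4.9e-28 M

Fe(OH)3(s) ⇌ Fe^3+(aq) + 3 OH^-(aq)
Ksp = [Fe^3+][OH^-]^3
Precipitation begins when Q = Ksp. With [OH^-] = 2.9 x 10^-4 M:
1.2 × 10^-38 = (2.9 x 10^-4)^3 × [Fe^3+]
[Fe^3+] = (1.2 × 10^-38 / 2.44 x 10^-11) = 4.9 x 10^-28 M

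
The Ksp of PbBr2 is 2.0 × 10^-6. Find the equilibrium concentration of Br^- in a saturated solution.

1.6e-2 M

PbBr2(s) ⇌ Pb^2+(aq) + 2 Br^-(aq)
Ksp = [Pb^2+][Br^-]^2
If s mol/L of PbBr2 dissolves, [Pb^2+] = s and [Br^-] = 2s.
Substituting: Ksp = s(2s)^2 = 4s^3
s^3 = 2.0 × 10^-6 / 4, so s = 7.94 × 10^-3 M
[Br^-] = 2s = 1.6 × 10^-2 M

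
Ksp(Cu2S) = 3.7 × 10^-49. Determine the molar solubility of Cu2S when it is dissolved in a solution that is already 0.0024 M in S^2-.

Cu2S(s) ⇌ 2 Cu^+(aq) + S^2-(aq)
Ksp = [Cu^+]^2[S^2-]
If s mol/L dissolves here, [Cu^+] = 2s, [S^2-] = 0.0024 + s ≈ 0.0024 (Ksp is small, so little additional dissolves).
Ksp ≈ (2s)^2 × 0.0024
s = 6.2 x 10^-24 M
Check: s = 6.2 × 10^-24 ≪ 0.0024, so the approximation is valid.

s = 6.2e-24 M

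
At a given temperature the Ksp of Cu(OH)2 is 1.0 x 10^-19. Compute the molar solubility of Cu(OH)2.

2.9e-7 M

Cu(OH)2(s) ⇌ Cu^2+ + 2 OH^-
Ksp = [Cu^2+][OH^-]^2
With molar solubility s: [Cu^2+] = s, [OH^-] = 2s.
Ksp = s(2s)^2 = 4s^3
s^3 = 1.0 x 10^-19 / 4, so s = 2.9 × 10^-7 M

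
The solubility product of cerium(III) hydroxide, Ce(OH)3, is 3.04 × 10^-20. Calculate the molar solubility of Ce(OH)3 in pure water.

5.79e-6 M

Ce(OH)3(s) <=> Ce^3+ + 3 OH^-
Ksp = [Ce^3+][OH^-]^3
For each mole of Ce(OH)3 that dissolves: [Ce^3+] = s, [OH^-] = 3s.
So Ksp = s × (3s)^3 = 27s^4
s^4 = 3.04 × 10^-20 / 27, so s = 5.79 × 10^-6 M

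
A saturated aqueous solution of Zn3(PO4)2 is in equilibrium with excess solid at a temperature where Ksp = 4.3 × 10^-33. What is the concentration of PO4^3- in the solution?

Zn3(PO4)2(s) ⇌ 3 Zn^2+ + 2 PO4^3-
Ksp = [Zn^2+]^3[PO4^3-]^2
Let s = molar solubility. Then [Zn^2+] = 3s and [PO4^3-] = 2s.
Ksp = (3s)^3(2s)^2 = 108s^5
s^5 = 4.3 × 10^-33 / 108, so s = 1.32 × 10^-7 M
[PO4^3-] = 2s = 2.6 x 10^-7 M

[PO4^3-] ≈ 2.6e-7 M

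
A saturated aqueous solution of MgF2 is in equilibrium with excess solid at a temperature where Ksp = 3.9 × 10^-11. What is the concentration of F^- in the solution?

MgF2(s) <=> Mg^2+ + 2 F^-
Ksp = [Mg^2+][F^-]^2
For each mole of MgF2 that dissolves: [Mg^2+] = s, [F^-] = 2s.
Substituting: Ksp = s(2s)^2 = 4s^3
Solving, s = (3.9 × 10^-11/4)^(1/3) = 2.14 × 10^-4 M
[F^-] = 2s = 4.3 × 10^-4 M

[F^-] ≈ 4.3 × 10^-4 M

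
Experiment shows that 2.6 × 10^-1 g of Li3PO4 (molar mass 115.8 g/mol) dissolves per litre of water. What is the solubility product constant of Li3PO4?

Molar solubility s = (2.6 x 10^-1 g/L) / (115.8 g/mol) = 2.25 × 10^-3 M.
Li3PO4(s) ⇌ 3 Li^+ + PO4^3-
Let s = molar solubility. Then [Li^+] = 3s and [PO4^3-] = s.
Ksp = [Li^+]^3[PO4^3-]
Substituting: Ksp = (3s)^3s = 27s^4
With s = 2.25 × 10^-3: Ksp = 6.9 × 10^-10

6.9 × 10^-10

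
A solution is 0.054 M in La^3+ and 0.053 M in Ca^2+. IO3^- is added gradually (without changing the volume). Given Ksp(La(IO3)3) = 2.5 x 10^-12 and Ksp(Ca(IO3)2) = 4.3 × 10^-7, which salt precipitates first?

La(IO3)3

Precipitation of each salt starts when its ion product equals its Ksp.
For La(IO3)3: 2.5 x 10^-12 = 0.054 × [IO3^-]^3  ⇒  [IO3^-] = 3.6 × 10^-4 M.
For Ca(IO3)2: 4.3 × 10^-7 = 0.053 × [IO3^-]^2  ⇒  [IO3^-] = 2.8 × 10^-3 M.
The salt with the lower threshold [IO3^-] precipitates first: La(IO3)3.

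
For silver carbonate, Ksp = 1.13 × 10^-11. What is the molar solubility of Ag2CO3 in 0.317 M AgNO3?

Ag2CO3(s) <=> 2 Ag^+(aq) + CO3^2-(aq)
Ksp = [Ag^+]^2[CO3^2-]
If s mol/L dissolves here, [Ag^+] = 0.317 + 2s ≈ 0.317, [CO3^2-] = s (Ksp is small, so little additional dissolves).
Ksp ≈ (0.317)^2 × s
s = 1.12 × 10^-10 M
Check: 2s = 2.2 × 10^-10 ≪ 0.317, so the approximation is valid.

1.12 × 10^-10 M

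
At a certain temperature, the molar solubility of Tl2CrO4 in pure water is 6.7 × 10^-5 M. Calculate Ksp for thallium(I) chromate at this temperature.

Ksp = 1.2e-12

Tl2CrO4(s) ⇌ 2 Tl^+(aq) + CrO4^2-(aq)
With molar solubility s: [Tl^+] = 2s, [CrO4^2-] = s.
Ksp = [Tl^+]^2[CrO4^2-]
Substituting: Ksp = (2s)^2s = 4s^3
With s = 6.7 × 10^-5: Ksp = 1.2 × 10^-12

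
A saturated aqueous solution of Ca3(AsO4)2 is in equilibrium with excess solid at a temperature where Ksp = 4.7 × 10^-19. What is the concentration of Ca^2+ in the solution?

[Ca^2+] ≈ 2.5 × 10^-4 M

Ca3(AsO4)2(s) <=> 3 Ca^2+ + 2 AsO4^3-
Ksp = [Ca^2+]^3[AsO4^3-]^2
For each mole of Ca3(AsO4)2 that dissolves: [Ca^2+] = 3s, [AsO4^3-] = 2s.
So Ksp = (3s)^3 × (2s)^2 = 108s^5
Solving, s = (4.7 × 10^-19/108)^(1/5) = 8.47 × 10^-5 M
[Ca^2+] = 3s = 2.5 × 10^-4 M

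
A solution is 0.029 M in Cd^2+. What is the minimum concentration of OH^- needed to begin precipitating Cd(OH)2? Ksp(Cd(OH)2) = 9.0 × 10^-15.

[OH^-] ≈ 5.6e-7 M

Cd(OH)2(s) <=> Cd^2+ + 2 OH^-
Ksp = [Cd^2+][OH^-]^2
Precipitation begins when Q = Ksp. With [Cd^2+] = 0.029 M:
9.0 × 10^-15 = (0.029) × [OH^-]^2
[OH^-] = (9.0 × 10^-15 / 2.9 x 10^-2)^(1/2) = 5.6 x 10^-7 M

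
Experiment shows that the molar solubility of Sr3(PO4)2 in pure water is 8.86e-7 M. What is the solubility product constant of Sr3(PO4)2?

Ksp = 5.90e-29

Sr3(PO4)2(s) ⇌ 3 Sr^2+ + 2 PO4^3-
With molar solubility s: [Sr^2+] = 3s, [PO4^3-] = 2s.
Ksp = [Sr^2+]^3[PO4^3-]^2
So Ksp = (3s)^3 × (2s)^2 = 108s^5
With s = 8.86 × 10^-7: Ksp = 5.90 x 10^-29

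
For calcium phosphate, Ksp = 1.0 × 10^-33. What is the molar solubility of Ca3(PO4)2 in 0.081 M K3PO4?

s = 1.8 × 10^-11 M

Ca3(PO4)2(s) ⇌ 3 Ca^2+(aq) + 2 PO4^3-(aq)
Ksp = [Ca^2+]^3[PO4^3-]^2
Let s = moles of Ca3(PO4)2 that dissolve per litre. [Ca^2+] = 3s, [PO4^3-] = 0.081 + 2s ≈ 0.081 (Ksp is small, so little additional dissolves).
Ksp ≈ (3s)^3 × (0.081)^2
s = 1.8 × 10^-11 M
Check: 2s = 3.6 x 10^-11 ≪ 0.081, so the approximation is valid.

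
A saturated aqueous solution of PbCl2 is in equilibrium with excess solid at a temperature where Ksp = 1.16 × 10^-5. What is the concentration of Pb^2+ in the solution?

[Pb^2+] = 1.43 × 10^-2 M

PbCl2(s) <=> Pb^2+(aq) + 2 Cl^-(aq)
Ksp = [Pb^2+][Cl^-]^2
With molar solubility s: [Pb^2+] = s, [Cl^-] = 2s.
So Ksp = s × (2s)^2 = 4s^3
s^3 = 1.16 × 10^-5 / 4, so s = 1.426 × 10^-2 M
[Pb^2+] = s = 1.43 x 10^-2 M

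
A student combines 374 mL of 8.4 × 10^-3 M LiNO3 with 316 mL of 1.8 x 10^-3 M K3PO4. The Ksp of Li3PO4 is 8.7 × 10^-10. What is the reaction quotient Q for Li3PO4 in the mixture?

7.8 x 10^-11

Total volume = 374 + 316 = 690 mL.
[Li^+] = 8.4 × 10^-3 × (374/690) = 4.55 × 10^-3 M
[PO4^3-] = 1.8 × 10^-3 × (316/690) = 8.24 x 10^-4 M
Li3PO4(s) ⇌ 3 Li^+ + PO4^3-, so Q = [Li^+]^3[PO4^3-]
Q = (4.55 × 10^-3)^3(8.24 × 10^-4) = 7.8 x 10^-11
Q < Ksp, so no precipitate of Li3PO4 forms.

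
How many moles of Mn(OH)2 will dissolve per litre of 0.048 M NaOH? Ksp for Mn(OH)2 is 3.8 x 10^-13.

1.6e-10 M

Mn(OH)2(s) <=> Mn^2+(aq) + 2 OH^-(aq)
Ksp = [Mn^2+][OH^-]^2
Let s = moles of Mn(OH)2 that dissolve per litre. [Mn^2+] = s, [OH^-] = 0.048 + 2s ≈ 0.048 (since OH^- from NaOH dominates).
Ksp ≈ s × (0.048)^2
s = 1.6 × 10^-10 M
Check: 2s = 3.3 × 10^-10 ≪ 0.048, so the approximation is valid.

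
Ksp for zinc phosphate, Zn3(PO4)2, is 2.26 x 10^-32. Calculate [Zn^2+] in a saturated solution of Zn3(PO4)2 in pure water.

Zn3(PO4)2(s) ⇌ 3 Zn^2+ + 2 PO4^3-
Ksp = [Zn^2+]^3[PO4^3-]^2
With molar solubility s: [Zn^2+] = 3s, [PO4^3-] = 2s.
Substituting: Ksp = (3s)^3(2s)^2 = 108s^5
Solving, s = (2.26 x 10^-32/108)^(1/5) = 1.837 × 10^-7 M
[Zn^2+] = 3s = 5.51 × 10^-7 M

5.51 × 10^-7 M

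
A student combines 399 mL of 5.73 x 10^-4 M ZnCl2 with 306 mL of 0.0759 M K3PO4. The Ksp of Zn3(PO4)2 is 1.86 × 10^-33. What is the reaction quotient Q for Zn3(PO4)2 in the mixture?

Total volume = 399 + 306 = 705 mL.
[Zn^2+] = 5.73 × 10^-4 × (399/705) = 3.243 x 10^-4 M
[PO4^3-] = 7.59 × 10^-2 × (306/705) = 3.294 × 10^-2 M
Zn3(PO4)2(s) <=> 3 Zn^2+(aq) + 2 PO4^3-(aq), so Q = [Zn^2+]^3[PO4^3-]^2
Q = (3.243 x 10^-4)^3(3.294 x 10^-2)^2 = 3.70 × 10^-14
Q > Ksp, so Zn3(PO4)2 will precipitate.

Q ≈ 3.70e-14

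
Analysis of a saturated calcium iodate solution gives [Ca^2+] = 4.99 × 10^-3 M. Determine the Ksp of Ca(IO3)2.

4.97 x 10^-7

Ca(IO3)2(s) ⇌ Ca^2+ + 2 IO3^-
Stoichiometry gives [IO3^-] = (2/1)[Ca^2+] = 9.980 × 10^-3 M.
Ksp = [Ca^2+][IO3^-]^2
Ksp = 4.99 x 10^-3 × (9.980 × 10^-3)^2 = 4.97 x 10^-7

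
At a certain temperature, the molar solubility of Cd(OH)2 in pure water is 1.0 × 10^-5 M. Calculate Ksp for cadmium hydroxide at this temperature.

Cd(OH)2(s) ⇌ Cd^2+(aq) + 2 OH^-(aq)
Let s = molar solubility. Then [Cd^2+] = s and [OH^-] = 2s.
Ksp = [Cd^2+][OH^-]^2
Ksp = s(2s)^2 = 4s^3
Ksp = 4 × (1.0 x 10^-5)^3 = 4.0 × 10^-15

Ksp = 4.0 x 10^-15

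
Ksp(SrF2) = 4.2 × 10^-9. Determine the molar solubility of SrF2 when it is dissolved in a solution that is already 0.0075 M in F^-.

s ≈ 7.5 × 10^-5 M

SrF2(s) ⇌ Sr^2+ + 2 F^-
Ksp = [Sr^2+][F^-]^2
Let s = moles of SrF2 that dissolve per litre. [Sr^2+] = s, [F^-] = 0.0075 + 2s ≈ 0.0075 (Ksp is small, so little additional dissolves).
Ksp ≈ s × (0.0075)^2
s = 7.5 × 10^-5 M
Check: 2s = 1.5 x 10^-4 ≪ 0.0075, so the approximation is valid.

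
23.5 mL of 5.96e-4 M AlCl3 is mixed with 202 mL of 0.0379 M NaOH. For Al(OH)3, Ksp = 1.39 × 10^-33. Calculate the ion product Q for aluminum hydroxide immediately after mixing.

Total volume = 23.5 + 202 = 225.5 mL.
[Al^3+] = 5.96 × 10^-4 × (23.5/225.5) = 6.211 x 10^-5 M
[OH^-] = 3.79 × 10^-2 × (202/225.5) = 3.395 x 10^-2 M
Al(OH)3(s) ⇌ Al^3+ + 3 OH^-, so Q = [Al^3+][OH^-]^3
Q = (6.211 × 10^-5)(3.395 × 10^-2)^3 = 2.43 × 10^-9
Q > Ksp, so Al(OH)3 will precipitate.

2.43 × 10^-9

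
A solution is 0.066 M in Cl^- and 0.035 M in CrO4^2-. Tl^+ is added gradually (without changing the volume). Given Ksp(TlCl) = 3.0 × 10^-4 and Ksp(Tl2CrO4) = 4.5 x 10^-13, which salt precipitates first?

Precipitation of each salt starts when its ion product equals its Ksp.
For TlCl: 3.0 × 10^-4 = 0.066 × [Tl^+]  ⇒  [Tl^+] = 4.5 x 10^-3 M.
For Tl2CrO4: 4.5 x 10^-13 = 0.035 × [Tl^+]^2  ⇒  [Tl^+] = 3.6 x 10^-6 M.
The salt with the lower threshold [Tl^+] precipitates first: Tl2CrO4.

Tl2CrO4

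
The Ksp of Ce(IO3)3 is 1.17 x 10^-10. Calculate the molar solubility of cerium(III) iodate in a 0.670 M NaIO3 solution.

Ce(IO3)3(s) <=> Ce^3+ + 3 IO3^-
Ksp = [Ce^3+][IO3^-]^3
Let s = moles of Ce(IO3)3 that dissolve per litre. [Ce^3+] = s, [IO3^-] = 0.670 + 3s ≈ 0.670 (since IO3^- from NaIO3 dominates).
Ksp ≈ s × (0.670)^3
s = 3.89 × 10^-10 M
Check: 3s = 1.2 × 10^-9 ≪ 0.670, so the approximation is valid.

s ≈ 3.89 x 10^-10 M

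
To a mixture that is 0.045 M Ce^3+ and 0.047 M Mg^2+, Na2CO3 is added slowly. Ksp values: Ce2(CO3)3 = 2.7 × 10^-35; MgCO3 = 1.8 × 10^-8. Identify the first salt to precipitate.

Ce2(CO3)3

Each salt begins to precipitate when Q = Ksp, i.e. when [CO3^2-] reaches its threshold.
For Ce2(CO3)3: 2.7 × 10^-35 = (0.045)^2 × [CO3^2-]^3  ⇒  [CO3^2-] = 2.4 x 10^-11 M.
For MgCO3: 1.8 × 10^-8 = 0.047 × [CO3^2-]  ⇒  [CO3^2-] = 3.8 x 10^-7 M.
The salt with the lower threshold [CO3^2-] precipitates first: Ce2(CO3)3.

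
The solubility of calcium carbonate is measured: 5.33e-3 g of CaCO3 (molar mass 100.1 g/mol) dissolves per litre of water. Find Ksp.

Molar solubility s = (5.33 × 10^-3 g/L) / (100.1 g/mol) = 5.325 x 10^-5 M.
CaCO3(s) <=> Ca^2+ + CO3^2-
If s mol/L of CaCO3 dissolves, [Ca^2+] = s and [CO3^2-] = s.
Ksp = [Ca^2+][CO3^2-]
Ksp = s^2
With s = 5.325 x 10^-5: Ksp = 2.84 x 10^-9

Ksp ≈ 2.84e-9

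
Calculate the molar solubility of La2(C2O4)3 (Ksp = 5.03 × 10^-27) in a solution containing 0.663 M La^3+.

7.51 × 10^-10 M

La2(C2O4)3(s) ⇌ 2 La^3+(aq) + 3 C2O4^2-(aq)
Ksp = [La^3+]^2[C2O4^2-]^3
Let s be the molar solubility in this solution. [La^3+] = 0.663 + 2s ≈ 0.663, [C2O4^2-] = 3s (Ksp is small, so little additional dissolves).
Ksp ≈ (0.663)^2 × (3s)^3
s = 7.51 x 10^-10 M
Check: 2s = 1.5 × 10^-9 ≪ 0.663, so the approximation is valid.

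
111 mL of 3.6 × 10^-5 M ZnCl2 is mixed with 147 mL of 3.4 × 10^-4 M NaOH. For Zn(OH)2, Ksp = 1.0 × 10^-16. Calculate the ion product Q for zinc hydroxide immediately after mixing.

Q = 5.8e-13

Total volume = 111 + 147 = 258 mL.
[Zn^2+] = 3.6 × 10^-5 × (111/258) = 1.55 x 10^-5 M
[OH^-] = 3.4 × 10^-4 × (147/258) = 1.94 × 10^-4 M
Zn(OH)2(s) ⇌ Zn^2+ + 2 OH^-, so Q = [Zn^2+][OH^-]^2
Q = (1.55 × 10^-5)(1.94 × 10^-4)^2 = 5.8 × 10^-13
Q > Ksp, so Zn(OH)2 will precipitate.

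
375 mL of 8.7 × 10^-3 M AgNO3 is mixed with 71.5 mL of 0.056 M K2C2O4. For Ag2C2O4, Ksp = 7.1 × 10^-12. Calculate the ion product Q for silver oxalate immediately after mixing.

4.8e-7

Total volume = 375 + 71.5 = 446.5 mL.
[Ag^+] = 8.7 × 10^-3 × (375/446.5) = 7.31 x 10^-3 M
[C2O4^2-] = 5.6 × 10^-2 × (71.5/446.5) = 8.97 × 10^-3 M
Ag2C2O4(s) ⇌ 2 Ag^+ + C2O4^2-, so Q = [Ag^+]^2[C2O4^2-]
Q = (7.31 × 10^-3)^2(8.97 × 10^-3) = 4.8 x 10^-7
Q > Ksp, so Ag2C2O4 will precipitate.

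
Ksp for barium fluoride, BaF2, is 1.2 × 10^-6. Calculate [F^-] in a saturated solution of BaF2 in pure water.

BaF2(s) <=> Ba^2+(aq) + 2 F^-(aq)
Ksp = [Ba^2+][F^-]^2
With molar solubility s: [Ba^2+] = s, [F^-] = 2s.
Substituting: Ksp = s(2s)^2 = 4s^3
s = (1.2 × 10^-6 / 4)^(1/3) = 6.69 × 10^-3 M
[F^-] = 2s = 1.3 × 10^-2 M

[F^-] = 0.013 M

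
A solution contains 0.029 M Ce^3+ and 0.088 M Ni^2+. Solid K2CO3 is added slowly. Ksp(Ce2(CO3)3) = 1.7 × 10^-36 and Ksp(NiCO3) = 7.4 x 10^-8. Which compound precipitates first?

Ce2(CO3)3

Each salt begins to precipitate when Q = Ksp, i.e. when [CO3^2-] reaches its threshold.
For Ce2(CO3)3: 1.7 × 10^-36 = (0.029)^2 × [CO3^2-]^3  ⇒  [CO3^2-] = 1.3 x 10^-11 M.
For NiCO3: 7.4 x 10^-8 = 0.088 × [CO3^2-]  ⇒  [CO3^2-] = 8.4 × 10^-7 M.
The salt with the lower threshold [CO3^2-] precipitates first: Ce2(CO3)3.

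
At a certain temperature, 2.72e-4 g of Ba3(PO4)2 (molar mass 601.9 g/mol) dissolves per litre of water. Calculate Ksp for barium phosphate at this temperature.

Ksp = 2.04 × 10^-30

Molar solubility s = (2.72 x 10^-4 g/L) / (601.9 g/mol) = 4.519 × 10^-7 M.
Ba3(PO4)2(s) <=> 3 Ba^2+(aq) + 2 PO4^3-(aq)
With molar solubility s: [Ba^2+] = 3s, [PO4^3-] = 2s.
Ksp = [Ba^2+]^3[PO4^3-]^2
Ksp = (3s)^3(2s)^2 = 108s^5
Ksp = 108 × (4.519 x 10^-7)^5 = 2.04 × 10^-30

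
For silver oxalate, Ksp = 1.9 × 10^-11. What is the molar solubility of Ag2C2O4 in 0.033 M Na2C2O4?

Ag2C2O4(s) <=> 2 Ag^+(aq) + C2O4^2-(aq)
Ksp = [Ag^+]^2[C2O4^2-]
If s mol/L dissolves here, [Ag^+] = 2s, [C2O4^2-] = 0.033 + s ≈ 0.033 (Ksp is small, so little additional dissolves).
Ksp ≈ (2s)^2 × 0.033
s = 1.2 × 10^-5 M
Check: s = 1.2 x 10^-5 ≪ 0.033, so the approximation is valid.

s ≈ 1.2 × 10^-5 M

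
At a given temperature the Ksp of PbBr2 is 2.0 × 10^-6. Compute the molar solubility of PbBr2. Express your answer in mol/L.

7.9 x 10^-3 M

PbBr2(s) ⇌ Pb^2+(aq) + 2 Br^-(aq)
Ksp = [Pb^2+][Br^-]^2
For each mole of PbBr2 that dissolves: [Pb^2+] = s, [Br^-] = 2s.
So Ksp = s × (2s)^2 = 4s^3
s = (2.0 × 10^-6 / 4)^(1/3) = 7.9 x 10^-3 M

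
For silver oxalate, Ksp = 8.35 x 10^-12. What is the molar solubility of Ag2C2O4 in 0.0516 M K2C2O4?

Ag2C2O4(s) <=> 2 Ag^+ + C2O4^2-
Ksp = [Ag^+]^2[C2O4^2-]
Let s = moles of Ag2C2O4 that dissolve per litre. [Ag^+] = 2s, [C2O4^2-] = 0.0516 + s ≈ 0.0516 (since C2O4^2- from K2C2O4 dominates).
Ksp ≈ (2s)^2 × 0.0516
s = 6.36 × 10^-6 M
Check: s = 6.4 × 10^-6 ≪ 0.0516, so the approximation is valid.

6.36 × 10^-6 M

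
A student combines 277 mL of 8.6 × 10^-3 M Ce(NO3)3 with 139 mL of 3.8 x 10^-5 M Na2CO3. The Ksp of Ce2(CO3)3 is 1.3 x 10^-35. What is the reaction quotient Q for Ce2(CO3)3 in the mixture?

Q ≈ 6.7e-20

Total volume = 277 + 139 = 416 mL.
[Ce^3+] = 8.6 × 10^-3 × (277/416) = 5.73 × 10^-3 M
[CO3^2-] = 3.8 x 10^-5 × (139/416) = 1.27 × 10^-5 M
Ce2(CO3)3(s) ⇌ 2 Ce^3+ + 3 CO3^2-, so Q = [Ce^3+]^2[CO3^2-]^3
Q = (5.73 x 10^-3)^2(1.27 x 10^-5)^3 = 6.7 × 10^-20
Q > Ksp, so Ce2(CO3)3 will precipitate.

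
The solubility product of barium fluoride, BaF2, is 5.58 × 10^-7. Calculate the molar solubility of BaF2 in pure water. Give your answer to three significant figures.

5.19e-3 M

BaF2(s) <=> Ba^2+(aq) + 2 F^-(aq)
Ksp = [Ba^2+][F^-]^2
If s mol/L of BaF2 dissolves, [Ba^2+] = s and [F^-] = 2s.
So Ksp = s × (2s)^2 = 4s^3
s^3 = 5.58 × 10^-7 / 4, so s = 5.19 × 10^-3 M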